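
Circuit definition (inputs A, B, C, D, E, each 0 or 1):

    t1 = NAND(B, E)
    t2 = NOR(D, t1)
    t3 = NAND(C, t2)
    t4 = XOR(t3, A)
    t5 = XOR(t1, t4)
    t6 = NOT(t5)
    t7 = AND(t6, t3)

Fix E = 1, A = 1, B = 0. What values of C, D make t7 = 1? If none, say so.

With E = 1, A = 1, B = 0 fixed, none of the 4 settings of C, D give t7 = 1.
For example, with C=1, D=0:
t1 = NAND(B, E) = NAND(0, 1) = 1
t2 = NOR(D, t1) = NOR(0, 1) = 0
t3 = NAND(C, t2) = NAND(1, 0) = 1
t4 = XOR(t3, A) = XOR(1, 1) = 0
t5 = XOR(t1, t4) = XOR(1, 0) = 1
t6 = NOT(t5) = NOT 1 = 0
t7 = AND(t6, t3) = AND(0, 1) = 0
giving t7 = 0 ≠ 1.

no solution exists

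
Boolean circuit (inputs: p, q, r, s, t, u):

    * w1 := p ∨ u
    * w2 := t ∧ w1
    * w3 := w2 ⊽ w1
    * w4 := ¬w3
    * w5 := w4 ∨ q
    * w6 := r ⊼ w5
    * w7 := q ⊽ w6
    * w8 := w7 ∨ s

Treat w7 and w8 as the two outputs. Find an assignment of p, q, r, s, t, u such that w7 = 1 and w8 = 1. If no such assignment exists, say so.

p=1 q=0 r=1 s=0 t=1 u=0

Check with p=1 q=0 r=1 s=0 t=1 u=0:
w1 = p ∨ u = 1 ∨ 0 = 1
w2 = t ∧ w1 = 1 ∧ 1 = 1
w3 = w2 ⊽ w1 = 1 ⊽ 1 = 0
w4 = ¬w3 = ¬0 = 1
w5 = w4 ∨ q = 1 ∨ 0 = 1
w6 = r ⊼ w5 = 1 ⊼ 1 = 0
w7 = q ⊽ w6 = 0 ⊽ 0 = 1
w8 = w7 ∨ s = 1 ∨ 0 = 1
So w7 = 1 and w8 = 1.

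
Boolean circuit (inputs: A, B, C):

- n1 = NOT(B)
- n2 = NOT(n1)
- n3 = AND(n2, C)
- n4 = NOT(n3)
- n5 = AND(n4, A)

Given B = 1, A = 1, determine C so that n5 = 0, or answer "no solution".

Check with B = 1, A = 1 and C=1:
n1 = NOT(B) = NOT 1 = 0
n2 = NOT(n1) = NOT 0 = 1
n3 = AND(n2, C) = AND(1, 1) = 1
n4 = NOT(n3) = NOT 1 = 0
n5 = AND(n4, A) = AND(0, 1) = 0
So n5 = 0.

C=1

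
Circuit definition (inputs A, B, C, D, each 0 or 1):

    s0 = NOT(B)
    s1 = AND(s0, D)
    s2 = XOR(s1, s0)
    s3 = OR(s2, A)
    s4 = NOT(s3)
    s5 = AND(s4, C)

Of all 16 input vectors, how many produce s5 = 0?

13

s5 = AND(s4, C) must be 0, so at least one of s4, C is 0.
Enumerating the 16 input combinations, 13 give s5 = 0 and 3 give s5 = 1.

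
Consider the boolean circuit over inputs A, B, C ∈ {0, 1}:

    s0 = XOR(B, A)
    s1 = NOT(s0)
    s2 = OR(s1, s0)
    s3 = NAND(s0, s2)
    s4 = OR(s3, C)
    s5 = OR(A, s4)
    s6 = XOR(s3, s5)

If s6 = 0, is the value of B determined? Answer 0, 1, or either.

Both values of B occur among assignments with s6 = 0:
  B=0: A=0, B=0, C=0
  B=1: A=0, B=1, C=0

either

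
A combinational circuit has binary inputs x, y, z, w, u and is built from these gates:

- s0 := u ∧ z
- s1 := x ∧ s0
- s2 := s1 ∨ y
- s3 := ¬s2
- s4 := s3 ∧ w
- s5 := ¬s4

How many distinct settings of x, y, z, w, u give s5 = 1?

25

s5 = ¬s4 must be 1, so s4 = 0.
Enumerating the 32 input combinations, 25 give s5 = 1 and 7 give s5 = 0.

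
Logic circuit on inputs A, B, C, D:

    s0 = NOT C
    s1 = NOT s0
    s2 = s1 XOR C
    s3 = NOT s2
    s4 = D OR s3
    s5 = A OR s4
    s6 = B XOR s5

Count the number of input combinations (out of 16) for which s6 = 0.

8

s6 = B XOR s5 must be 0, so B and s5 are equal.
Enumerating the 16 input combinations, 8 give s6 = 0 and 8 give s6 = 1.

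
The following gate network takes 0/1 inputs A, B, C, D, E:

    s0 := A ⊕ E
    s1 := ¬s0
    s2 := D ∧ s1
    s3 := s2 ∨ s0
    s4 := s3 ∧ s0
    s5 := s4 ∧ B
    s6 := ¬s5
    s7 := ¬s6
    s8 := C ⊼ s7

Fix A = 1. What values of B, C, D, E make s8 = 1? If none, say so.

s8 = C ⊼ s7 must be 1, so at least one of C, s7 is 0.
Check with A = 1 and B=0, C=1, D=1, E=0:
s0 = A ⊕ E = 1 ⊕ 0 = 1
s1 = ¬s0 = ¬1 = 0
s2 = D ∧ s1 = 1 ∧ 0 = 0
s3 = s2 ∨ s0 = 0 ∨ 1 = 1
s4 = s3 ∧ s0 = 1 ∧ 1 = 1
s5 = s4 ∧ B = 1 ∧ 0 = 0
s6 = ¬s5 = ¬0 = 1
s7 = ¬s6 = ¬1 = 0
s8 = C ⊼ s7 = 1 ⊼ 0 = 1
So s8 = 1.

B=0, C=1, D=1, E=0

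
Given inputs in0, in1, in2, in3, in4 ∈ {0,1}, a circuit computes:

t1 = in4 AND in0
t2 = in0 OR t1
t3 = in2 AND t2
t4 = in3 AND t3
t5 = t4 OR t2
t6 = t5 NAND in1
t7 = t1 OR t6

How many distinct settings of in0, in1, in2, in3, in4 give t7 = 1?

t7 = t1 OR t6 must be 1, so at least one of t1, t6 is 1.
Enumerating the 32 input combinations, 28 give t7 = 1 and 4 give t7 = 0.

28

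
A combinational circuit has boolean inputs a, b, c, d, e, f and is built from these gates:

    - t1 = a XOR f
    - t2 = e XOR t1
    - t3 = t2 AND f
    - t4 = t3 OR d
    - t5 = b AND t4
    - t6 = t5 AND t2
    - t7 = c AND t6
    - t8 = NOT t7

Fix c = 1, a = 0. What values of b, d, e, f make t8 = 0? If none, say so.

b=1, d=0, e=0, f=1

t8 = NOT t7 must be 0, so t7 = 1.
t7 = c AND t6 must be 1, so both c = 1 and t6 = 1.
Check with c = 1, a = 0 and b=1, d=0, e=0, f=1:
t1 = a XOR f = 0 XOR 1 = 1
t2 = e XOR t1 = 0 XOR 1 = 1
t3 = t2 AND f = 1 AND 1 = 1
t4 = t3 OR d = 1 OR 0 = 1
t5 = b AND t4 = 1 AND 1 = 1
t6 = t5 AND t2 = 1 AND 1 = 1
t7 = c AND t6 = 1 AND 1 = 1
t8 = NOT t7 = NOT 1 = 0
So t8 = 0.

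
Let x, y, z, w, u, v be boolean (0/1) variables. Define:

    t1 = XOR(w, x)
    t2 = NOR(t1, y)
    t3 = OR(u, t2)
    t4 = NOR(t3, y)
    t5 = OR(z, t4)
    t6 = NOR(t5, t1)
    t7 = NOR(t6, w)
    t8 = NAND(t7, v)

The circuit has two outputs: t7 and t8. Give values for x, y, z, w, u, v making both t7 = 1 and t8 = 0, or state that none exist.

x=1 y=0 z=0 w=0 u=0 v=1

Check with x=1 y=0 z=0 w=0 u=0 v=1:
t1 = XOR(w, x) = XOR(0, 1) = 1
t2 = NOR(t1, y) = NOR(1, 0) = 0
t3 = OR(u, t2) = OR(0, 0) = 0
t4 = NOR(t3, y) = NOR(0, 0) = 1
t5 = OR(z, t4) = OR(0, 1) = 1
t6 = NOR(t5, t1) = NOR(1, 1) = 0
t7 = NOR(t6, w) = NOR(0, 0) = 1
t8 = NAND(t7, v) = NAND(1, 1) = 0
So t7 = 1 and t8 = 0.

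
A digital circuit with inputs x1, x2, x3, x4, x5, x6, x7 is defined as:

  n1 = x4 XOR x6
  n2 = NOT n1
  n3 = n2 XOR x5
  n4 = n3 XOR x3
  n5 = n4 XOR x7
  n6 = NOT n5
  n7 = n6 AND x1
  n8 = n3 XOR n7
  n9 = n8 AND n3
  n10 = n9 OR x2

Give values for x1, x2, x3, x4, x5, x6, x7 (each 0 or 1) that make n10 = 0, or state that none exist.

Check with x1=0, x2=0, x3=1, x4=1, x5=1, x6=1, x7=1:
n1 = x4 XOR x6 = 1 XOR 1 = 0
n2 = NOT n1 = NOT 0 = 1
n3 = n2 XOR x5 = 1 XOR 1 = 0
n4 = n3 XOR x3 = 0 XOR 1 = 1
n5 = n4 XOR x7 = 1 XOR 1 = 0
n6 = NOT n5 = NOT 0 = 1
n7 = n6 AND x1 = 1 AND 0 = 0
n8 = n3 XOR n7 = 0 XOR 0 = 0
n9 = n8 AND n3 = 0 AND 0 = 0
n10 = n9 OR x2 = 0 OR 0 = 0
So n10 = 0 as required.

x1=0, x2=0, x3=1, x4=1, x5=1, x6=1, x7=1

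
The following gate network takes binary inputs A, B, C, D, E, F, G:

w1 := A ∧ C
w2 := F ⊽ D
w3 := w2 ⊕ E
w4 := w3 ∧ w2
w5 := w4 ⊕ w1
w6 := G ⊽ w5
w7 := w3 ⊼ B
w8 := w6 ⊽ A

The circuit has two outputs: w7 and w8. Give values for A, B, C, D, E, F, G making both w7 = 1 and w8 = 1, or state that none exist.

A=0 B=0 C=0 D=0 E=0 F=0 G=1

Check with A=0 B=0 C=0 D=0 E=0 F=0 G=1:
w1 = A ∧ C = 0 ∧ 0 = 0
w2 = F ⊽ D = 0 ⊽ 0 = 1
w3 = w2 ⊕ E = 1 ⊕ 0 = 1
w4 = w3 ∧ w2 = 1 ∧ 1 = 1
w5 = w4 ⊕ w1 = 1 ⊕ 0 = 1
w6 = G ⊽ w5 = 1 ⊽ 1 = 0
w7 = w3 ⊼ B = 1 ⊼ 0 = 1
w8 = w6 ⊽ A = 0 ⊽ 0 = 1
So w7 = 1 and w8 = 1.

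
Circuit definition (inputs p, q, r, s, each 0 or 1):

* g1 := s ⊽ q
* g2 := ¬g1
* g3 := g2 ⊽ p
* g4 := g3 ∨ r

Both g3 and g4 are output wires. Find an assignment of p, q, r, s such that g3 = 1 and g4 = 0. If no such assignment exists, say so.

no solution exists

Across all 16 input combinations, none give both g3 = 1 and g4 = 0.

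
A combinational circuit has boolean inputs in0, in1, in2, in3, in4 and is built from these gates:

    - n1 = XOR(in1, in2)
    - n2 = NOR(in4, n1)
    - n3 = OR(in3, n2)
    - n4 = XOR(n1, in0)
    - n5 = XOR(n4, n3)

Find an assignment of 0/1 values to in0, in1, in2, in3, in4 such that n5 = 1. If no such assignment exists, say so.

in0=0, in1=1, in2=1, in3=0, in4=0

n5 = XOR(n4, n3) must be 1, so n4 and n3 differ.
Check with in0=0, in1=1, in2=1, in3=0, in4=0:
n1 = XOR(in1, in2) = XOR(1, 1) = 0
n2 = NOR(in4, n1) = NOR(0, 0) = 1
n3 = OR(in3, n2) = OR(0, 1) = 1
n4 = XOR(n1, in0) = XOR(0, 0) = 0
n5 = XOR(n4, n3) = XOR(0, 1) = 1
So n5 = 1 as required.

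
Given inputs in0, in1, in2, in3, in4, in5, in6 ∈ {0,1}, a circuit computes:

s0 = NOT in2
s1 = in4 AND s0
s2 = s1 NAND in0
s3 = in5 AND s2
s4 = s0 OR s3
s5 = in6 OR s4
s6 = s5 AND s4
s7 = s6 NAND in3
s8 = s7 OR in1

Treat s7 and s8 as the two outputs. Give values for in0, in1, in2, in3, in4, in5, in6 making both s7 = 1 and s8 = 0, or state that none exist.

Across all 128 input combinations, none give both s7 = 1 and s8 = 0.

no solution exists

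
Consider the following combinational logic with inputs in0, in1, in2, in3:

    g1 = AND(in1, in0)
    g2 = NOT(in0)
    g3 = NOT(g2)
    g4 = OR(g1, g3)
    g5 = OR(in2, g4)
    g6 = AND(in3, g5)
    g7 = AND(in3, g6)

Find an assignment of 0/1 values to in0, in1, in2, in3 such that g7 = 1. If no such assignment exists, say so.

in0=1, in1=0, in2=0, in3=1

Check with in0=1, in1=0, in2=0, in3=1:
g1 = AND(in1, in0) = AND(0, 1) = 0
g2 = NOT(in0) = NOT 1 = 0
g3 = NOT(g2) = NOT 0 = 1
g4 = OR(g1, g3) = OR(0, 1) = 1
g5 = OR(in2, g4) = OR(0, 1) = 1
g6 = AND(in3, g5) = AND(1, 1) = 1
g7 = AND(in3, g6) = AND(1, 1) = 1
So g7 = 1 as required.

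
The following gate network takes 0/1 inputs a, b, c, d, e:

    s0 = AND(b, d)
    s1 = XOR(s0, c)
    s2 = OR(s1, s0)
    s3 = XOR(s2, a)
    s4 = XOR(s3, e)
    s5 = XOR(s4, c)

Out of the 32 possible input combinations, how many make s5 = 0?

16

s5 = XOR(s4, c) must be 0, so s4 and c are equal.
Enumerating the 32 input combinations, 16 give s5 = 0 and 16 give s5 = 1.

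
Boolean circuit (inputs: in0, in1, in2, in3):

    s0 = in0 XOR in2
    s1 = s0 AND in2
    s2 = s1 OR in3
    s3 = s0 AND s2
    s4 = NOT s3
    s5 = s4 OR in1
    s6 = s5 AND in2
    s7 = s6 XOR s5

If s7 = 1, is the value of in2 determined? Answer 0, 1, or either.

0

s7 = s6 XOR s5 must be 1, so s6 and s5 differ.
Every assignment with s7 = 1 has in2 = 0; there are 7 such assignment(s).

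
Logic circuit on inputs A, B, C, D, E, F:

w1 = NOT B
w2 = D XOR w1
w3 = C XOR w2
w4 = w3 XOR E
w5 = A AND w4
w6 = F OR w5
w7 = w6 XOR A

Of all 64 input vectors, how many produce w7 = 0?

40

w7 = w6 XOR A must be 0, so w6 and A are equal.
Enumerating the 64 input combinations, 40 give w7 = 0 and 24 give w7 = 1.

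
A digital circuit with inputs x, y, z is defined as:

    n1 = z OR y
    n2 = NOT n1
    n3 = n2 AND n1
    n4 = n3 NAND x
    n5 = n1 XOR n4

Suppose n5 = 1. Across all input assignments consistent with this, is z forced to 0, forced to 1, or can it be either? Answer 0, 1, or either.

0

n5 = n1 XOR n4 must be 1, so n1 and n4 differ.
Every assignment with n5 = 1 has z = 0; there are 2 such assignment(s).
  x=0, y=0, z=0
  x=1, y=0, z=0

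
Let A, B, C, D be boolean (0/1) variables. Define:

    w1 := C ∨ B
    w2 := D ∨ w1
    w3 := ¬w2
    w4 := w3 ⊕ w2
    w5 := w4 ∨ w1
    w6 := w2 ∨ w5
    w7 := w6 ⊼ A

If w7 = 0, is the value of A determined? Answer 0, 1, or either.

w7 = w6 ⊼ A must be 0, so both w6 = 1 and A = 1.
Every assignment with w7 = 0 has A = 1; there are 8 such assignment(s).

1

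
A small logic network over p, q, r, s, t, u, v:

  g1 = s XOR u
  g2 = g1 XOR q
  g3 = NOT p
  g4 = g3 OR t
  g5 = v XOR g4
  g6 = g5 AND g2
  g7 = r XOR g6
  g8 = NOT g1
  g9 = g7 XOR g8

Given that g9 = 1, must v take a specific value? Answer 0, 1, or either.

either

Both values of v occur among assignments with g9 = 1:
  v=0: p=0, q=0, r=0, s=0, t=0, u=0, v=0
  v=1: p=0, q=0, r=0, s=0, t=0, u=0, v=1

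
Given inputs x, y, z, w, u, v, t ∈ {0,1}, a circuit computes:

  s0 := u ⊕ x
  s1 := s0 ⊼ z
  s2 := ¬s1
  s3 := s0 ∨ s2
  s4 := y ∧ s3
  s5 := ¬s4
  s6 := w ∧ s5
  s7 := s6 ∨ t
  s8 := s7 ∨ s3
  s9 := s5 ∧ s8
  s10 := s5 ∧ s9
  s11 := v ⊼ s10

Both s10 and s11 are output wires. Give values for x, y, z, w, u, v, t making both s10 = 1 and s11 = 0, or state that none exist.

x=0, y=0, z=0, w=1, u=1, v=1, t=1

Check with x=0, y=0, z=0, w=1, u=1, v=1, t=1:
s0 = u ⊕ x = 1 ⊕ 0 = 1
s1 = s0 ⊼ z = 1 ⊼ 0 = 1
s2 = ¬s1 = ¬1 = 0
s3 = s0 ∨ s2 = 1 ∨ 0 = 1
s4 = y ∧ s3 = 0 ∧ 1 = 0
s5 = ¬s4 = ¬0 = 1
s6 = w ∧ s5 = 1 ∧ 1 = 1
s7 = s6 ∨ t = 1 ∨ 1 = 1
s8 = s7 ∨ s3 = 1 ∨ 1 = 1
s9 = s5 ∧ s8 = 1 ∧ 1 = 1
s10 = s5 ∧ s9 = 1 ∧ 1 = 1
s11 = v ⊼ s10 = 1 ⊼ 1 = 0
So s10 = 1 and s11 = 0.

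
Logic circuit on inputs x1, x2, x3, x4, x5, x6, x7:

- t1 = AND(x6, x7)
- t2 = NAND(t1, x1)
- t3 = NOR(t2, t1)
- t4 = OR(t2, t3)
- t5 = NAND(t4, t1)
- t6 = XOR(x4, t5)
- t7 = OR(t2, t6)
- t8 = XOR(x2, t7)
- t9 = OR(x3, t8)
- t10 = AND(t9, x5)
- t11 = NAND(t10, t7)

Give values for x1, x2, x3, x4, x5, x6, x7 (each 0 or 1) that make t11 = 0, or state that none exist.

x1=1, x2=1, x3=1, x4=1, x5=1, x6=0, x7=0

Check with x1=1, x2=1, x3=1, x4=1, x5=1, x6=0, x7=0:
t1 = AND(x6, x7) = AND(0, 0) = 0
t2 = NAND(t1, x1) = NAND(0, 1) = 1
t3 = NOR(t2, t1) = NOR(1, 0) = 0
t4 = OR(t2, t3) = OR(1, 0) = 1
t5 = NAND(t4, t1) = NAND(1, 0) = 1
t6 = XOR(x4, t5) = XOR(1, 1) = 0
t7 = OR(t2, t6) = OR(1, 0) = 1
t8 = XOR(x2, t7) = XOR(1, 1) = 0
t9 = OR(x3, t8) = OR(1, 0) = 1
t10 = AND(t9, x5) = AND(1, 1) = 1
t11 = NAND(t10, t7) = NAND(1, 1) = 0
So t11 = 0 as required.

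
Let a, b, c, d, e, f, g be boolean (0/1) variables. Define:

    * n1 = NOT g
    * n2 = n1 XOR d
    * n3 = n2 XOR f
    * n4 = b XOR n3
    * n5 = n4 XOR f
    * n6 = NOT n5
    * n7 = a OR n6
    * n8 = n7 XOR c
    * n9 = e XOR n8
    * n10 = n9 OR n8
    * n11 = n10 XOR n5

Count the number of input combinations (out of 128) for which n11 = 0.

n11 = n10 XOR n5 must be 0, so n10 and n5 are equal.
Enumerating the 128 input combinations, 64 give n11 = 0 and 64 give n11 = 1.

64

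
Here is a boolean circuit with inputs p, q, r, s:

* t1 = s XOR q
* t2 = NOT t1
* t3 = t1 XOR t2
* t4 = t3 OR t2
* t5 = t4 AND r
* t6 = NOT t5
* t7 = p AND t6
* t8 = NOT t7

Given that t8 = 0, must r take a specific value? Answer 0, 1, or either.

0

t8 = NOT t7 must be 0, so t7 = 1.
t7 = p AND t6 must be 1, so both p = 1 and t6 = 1.
Every assignment with t8 = 0 has r = 0; there are 4 such assignment(s).
  p=1, q=0, r=0, s=0
  p=1, q=0, r=0, s=1
  p=1, q=1, r=0, s=0
  p=1, q=1, r=0, s=1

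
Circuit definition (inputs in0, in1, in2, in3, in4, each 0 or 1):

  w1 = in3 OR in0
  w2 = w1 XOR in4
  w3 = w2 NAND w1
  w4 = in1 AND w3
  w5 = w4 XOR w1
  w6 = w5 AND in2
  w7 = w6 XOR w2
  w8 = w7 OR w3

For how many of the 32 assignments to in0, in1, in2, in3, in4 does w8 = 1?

w8 = w7 OR w3 must be 1, so at least one of w7, w3 is 1.
Enumerating the 32 input combinations, 26 give w8 = 1 and 6 give w8 = 0.

26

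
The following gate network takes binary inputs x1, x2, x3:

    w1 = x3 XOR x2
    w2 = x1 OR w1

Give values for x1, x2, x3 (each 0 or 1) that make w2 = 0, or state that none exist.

w2 = x1 OR w1 must be 0, so both x1 = 0 and w1 = 0.
w1 = x3 XOR x2 must be 0, so x3 and x2 are equal.
Check with x1=0, x2=1, x3=1:
w1 = x3 XOR x2 = 1 XOR 1 = 0
w2 = x1 OR w1 = 0 OR 0 = 0
So w2 = 0 as required.

x1=0, x2=1, x3=1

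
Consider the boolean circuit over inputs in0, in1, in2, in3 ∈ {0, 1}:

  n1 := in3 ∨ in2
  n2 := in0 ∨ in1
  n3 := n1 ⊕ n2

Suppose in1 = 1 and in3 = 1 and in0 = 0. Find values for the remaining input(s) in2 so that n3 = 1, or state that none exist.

no solution exists

With in1 = 1 and in3 = 1 and in0 = 0 fixed, none of the 2 settings of in2 give n3 = 1.
For example, with in2=0:
n1 = in3 ∨ in2 = 1 ∨ 0 = 1
n2 = in0 ∨ in1 = 0 ∨ 1 = 1
n3 = n1 ⊕ n2 = 1 ⊕ 1 = 0
giving n3 = 0 ≠ 1.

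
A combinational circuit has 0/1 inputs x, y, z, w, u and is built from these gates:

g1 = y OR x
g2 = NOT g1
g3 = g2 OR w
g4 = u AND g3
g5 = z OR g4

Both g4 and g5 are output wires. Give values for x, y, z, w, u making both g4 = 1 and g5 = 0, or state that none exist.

Across all 32 input combinations, none give both g4 = 1 and g5 = 0.

no solution exists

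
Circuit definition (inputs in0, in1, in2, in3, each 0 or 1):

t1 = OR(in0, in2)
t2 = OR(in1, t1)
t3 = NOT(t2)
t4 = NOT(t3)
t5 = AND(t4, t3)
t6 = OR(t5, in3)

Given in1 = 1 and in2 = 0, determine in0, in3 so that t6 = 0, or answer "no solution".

in0=1, in3=0

Check with in1 = 1 and in2 = 0 and in0=1, in3=0:
t1 = OR(in0, in2) = OR(1, 0) = 1
t2 = OR(in1, t1) = OR(1, 1) = 1
t3 = NOT(t2) = NOT 1 = 0
t4 = NOT(t3) = NOT 0 = 1
t5 = AND(t4, t3) = AND(1, 0) = 0
t6 = OR(t5, in3) = OR(0, 0) = 0
So t6 = 0.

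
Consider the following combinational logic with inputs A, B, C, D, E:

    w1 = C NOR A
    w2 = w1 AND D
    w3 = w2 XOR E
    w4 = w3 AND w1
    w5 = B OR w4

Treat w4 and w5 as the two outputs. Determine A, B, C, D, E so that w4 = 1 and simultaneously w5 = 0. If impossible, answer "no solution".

Across all 32 input combinations, none give both w4 = 1 and w5 = 0.

no solution exists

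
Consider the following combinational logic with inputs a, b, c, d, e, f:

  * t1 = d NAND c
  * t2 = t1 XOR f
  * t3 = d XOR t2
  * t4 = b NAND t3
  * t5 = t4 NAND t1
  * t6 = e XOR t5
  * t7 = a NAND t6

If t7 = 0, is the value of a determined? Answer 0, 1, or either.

t7 = a NAND t6 must be 0, so both a = 1 and t6 = 1.
t6 = e XOR t5 must be 1, so e and t5 differ.
Every assignment with t7 = 0 has a = 1; there are 16 such assignment(s).

1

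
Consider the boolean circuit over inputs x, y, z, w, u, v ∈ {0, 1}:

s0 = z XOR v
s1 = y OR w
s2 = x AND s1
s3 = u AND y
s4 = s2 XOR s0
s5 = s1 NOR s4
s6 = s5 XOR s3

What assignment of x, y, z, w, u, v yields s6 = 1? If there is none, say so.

x=1 y=1 z=0 w=1 u=1 v=0

Check with x=1 y=1 z=0 w=1 u=1 v=0:
s0 = z XOR v = 0 XOR 0 = 0
s1 = y OR w = 1 OR 1 = 1
s2 = x AND s1 = 1 AND 1 = 1
s3 = u AND y = 1 AND 1 = 1
s4 = s2 XOR s0 = 1 XOR 0 = 1
s5 = s1 NOR s4 = 1 NOR 1 = 0
s6 = s5 XOR s3 = 0 XOR 1 = 1
So s6 = 1 as required.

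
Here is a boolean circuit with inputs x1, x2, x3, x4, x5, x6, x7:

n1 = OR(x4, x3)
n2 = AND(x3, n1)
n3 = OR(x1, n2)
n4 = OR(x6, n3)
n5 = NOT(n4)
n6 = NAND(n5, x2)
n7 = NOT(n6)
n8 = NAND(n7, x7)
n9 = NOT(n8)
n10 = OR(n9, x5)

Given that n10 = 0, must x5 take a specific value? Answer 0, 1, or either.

n10 = OR(n9, x5) must be 0, so both n9 = 0 and x5 = 0.
n9 = NOT(n8) must be 0, so n8 = 1.
Every assignment with n10 = 0 has x5 = 0; there are 62 such assignment(s).

0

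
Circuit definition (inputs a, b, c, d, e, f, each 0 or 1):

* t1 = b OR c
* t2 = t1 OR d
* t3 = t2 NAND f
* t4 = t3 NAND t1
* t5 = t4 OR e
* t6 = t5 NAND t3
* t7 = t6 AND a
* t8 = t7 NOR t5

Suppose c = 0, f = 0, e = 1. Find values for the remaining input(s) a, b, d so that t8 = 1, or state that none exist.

no solution exists

With c = 0, f = 0, e = 1 fixed, none of the 8 settings of a, b, d give t8 = 1.
For example, with a=1, b=1, d=0:
t1 = b OR c = 1 OR 0 = 1
t2 = t1 OR d = 1 OR 0 = 1
t3 = t2 NAND f = 1 NAND 0 = 1
t4 = t3 NAND t1 = 1 NAND 1 = 0
t5 = t4 OR e = 0 OR 1 = 1
t6 = t5 NAND t3 = 1 NAND 1 = 0
t7 = t6 AND a = 0 AND 1 = 0
t8 = t7 NOR t5 = 0 NOR 1 = 0
giving t8 = 0 ≠ 1.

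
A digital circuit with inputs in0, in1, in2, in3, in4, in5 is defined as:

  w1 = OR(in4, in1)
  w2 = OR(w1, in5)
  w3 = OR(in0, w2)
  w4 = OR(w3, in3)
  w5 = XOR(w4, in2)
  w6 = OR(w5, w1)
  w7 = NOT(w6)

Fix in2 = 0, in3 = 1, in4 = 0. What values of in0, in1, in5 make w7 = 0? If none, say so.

in0=1, in1=1, in5=0

w7 = NOT(w6) must be 0, so w6 = 1.
Check with in2 = 0, in3 = 1, in4 = 0 and in0=1, in1=1, in5=0:
w1 = OR(in4, in1) = OR(0, 1) = 1
w2 = OR(w1, in5) = OR(1, 0) = 1
w3 = OR(in0, w2) = OR(1, 1) = 1
w4 = OR(w3, in3) = OR(1, 1) = 1
w5 = XOR(w4, in2) = XOR(1, 0) = 1
w6 = OR(w5, w1) = OR(1, 1) = 1
w7 = NOT(w6) = NOT 1 = 0
So w7 = 0.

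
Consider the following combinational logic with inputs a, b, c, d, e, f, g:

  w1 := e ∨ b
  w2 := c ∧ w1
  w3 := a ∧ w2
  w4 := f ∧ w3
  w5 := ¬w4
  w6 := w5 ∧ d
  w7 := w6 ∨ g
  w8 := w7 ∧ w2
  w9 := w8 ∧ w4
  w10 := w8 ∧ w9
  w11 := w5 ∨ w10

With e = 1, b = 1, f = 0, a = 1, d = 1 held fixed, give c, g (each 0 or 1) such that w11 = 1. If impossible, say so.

Check with e = 1, b = 1, f = 0, a = 1, d = 1 and c=1, g=0:
w1 = e ∨ b = 1 ∨ 1 = 1
w2 = c ∧ w1 = 1 ∧ 1 = 1
w3 = a ∧ w2 = 1 ∧ 1 = 1
w4 = f ∧ w3 = 0 ∧ 1 = 0
w5 = ¬w4 = ¬0 = 1
w6 = w5 ∧ d = 1 ∧ 1 = 1
w7 = w6 ∨ g = 1 ∨ 0 = 1
w8 = w7 ∧ w2 = 1 ∧ 1 = 1
w9 = w8 ∧ w4 = 1 ∧ 0 = 0
w10 = w8 ∧ w9 = 1 ∧ 0 = 0
w11 = w5 ∨ w10 = 1 ∨ 0 = 1
So w11 = 1.

c=1, g=0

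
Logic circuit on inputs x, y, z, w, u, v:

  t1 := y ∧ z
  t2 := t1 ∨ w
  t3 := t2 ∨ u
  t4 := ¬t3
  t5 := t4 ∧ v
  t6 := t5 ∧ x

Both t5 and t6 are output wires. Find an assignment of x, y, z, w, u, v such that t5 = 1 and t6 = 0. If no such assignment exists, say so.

Check with x=0, y=0, z=0, w=0, u=0, v=1:
t1 = y ∧ z = 0 ∧ 0 = 0
t2 = t1 ∨ w = 0 ∨ 0 = 0
t3 = t2 ∨ u = 0 ∨ 0 = 0
t4 = ¬t3 = ¬0 = 1
t5 = t4 ∧ v = 1 ∧ 1 = 1
t6 = t5 ∧ x = 1 ∧ 0 = 0
So t5 = 1 and t6 = 0.

x=0, y=0, z=0, w=0, u=0, v=1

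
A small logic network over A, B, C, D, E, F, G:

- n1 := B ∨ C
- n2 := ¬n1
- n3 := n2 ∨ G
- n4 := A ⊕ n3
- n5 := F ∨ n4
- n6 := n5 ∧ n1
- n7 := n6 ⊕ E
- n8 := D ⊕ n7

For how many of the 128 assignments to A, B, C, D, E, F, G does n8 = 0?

64

n8 = D ⊕ n7 must be 0, so D and n7 are equal.
Enumerating the 128 input combinations, 64 give n8 = 0 and 64 give n8 = 1.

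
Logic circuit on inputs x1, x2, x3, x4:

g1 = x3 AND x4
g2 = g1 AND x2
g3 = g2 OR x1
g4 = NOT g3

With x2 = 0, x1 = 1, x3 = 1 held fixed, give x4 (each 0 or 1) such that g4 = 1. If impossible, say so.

With x2 = 0, x1 = 1, x3 = 1 fixed, none of the 2 settings of x4 give g4 = 1.
For example, with x4=0:
g1 = x3 AND x4 = 1 AND 0 = 0
g2 = g1 AND x2 = 0 AND 0 = 0
g3 = g2 OR x1 = 0 OR 1 = 1
g4 = NOT g3 = NOT 1 = 0
giving g4 = 0 ≠ 1.

no solution exists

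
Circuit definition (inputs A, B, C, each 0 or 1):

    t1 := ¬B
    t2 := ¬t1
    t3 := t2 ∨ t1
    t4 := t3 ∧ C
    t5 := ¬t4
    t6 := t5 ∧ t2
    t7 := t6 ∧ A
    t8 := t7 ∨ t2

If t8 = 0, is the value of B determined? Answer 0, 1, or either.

t8 = t7 ∨ t2 must be 0, so both t7 = 0 and t2 = 0.
t7 = t6 ∧ A must be 0, so at least one of t6, A is 0.
Every assignment with t8 = 0 has B = 0; there are 4 such assignment(s).
  A=0, B=0, C=0
  A=0, B=0, C=1
  A=1, B=0, C=0
  A=1, B=0, C=1

0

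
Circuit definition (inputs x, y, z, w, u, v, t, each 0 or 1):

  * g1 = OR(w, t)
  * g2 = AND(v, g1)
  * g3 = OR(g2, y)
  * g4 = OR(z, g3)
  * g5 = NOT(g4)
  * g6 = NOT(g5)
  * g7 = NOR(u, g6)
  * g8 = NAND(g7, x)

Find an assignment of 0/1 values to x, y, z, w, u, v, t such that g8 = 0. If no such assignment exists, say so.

x=1, y=0, z=0, w=0, u=0, v=1, t=0

Check with x=1, y=0, z=0, w=0, u=0, v=1, t=0:
g1 = OR(w, t) = OR(0, 0) = 0
g2 = AND(v, g1) = AND(1, 0) = 0
g3 = OR(g2, y) = OR(0, 0) = 0
g4 = OR(z, g3) = OR(0, 0) = 0
g5 = NOT(g4) = NOT 0 = 1
g6 = NOT(g5) = NOT 1 = 0
g7 = NOR(u, g6) = NOR(0, 0) = 1
g8 = NAND(g7, x) = NAND(1, 1) = 0
So g8 = 0 as required.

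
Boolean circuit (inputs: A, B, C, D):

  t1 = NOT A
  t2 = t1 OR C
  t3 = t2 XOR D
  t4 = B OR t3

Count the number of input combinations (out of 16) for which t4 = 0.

4

t4 = B OR t3 must be 0, so both B = 0 and t3 = 0.
Enumerating the 16 input combinations, 4 give t4 = 0 and 12 give t4 = 1.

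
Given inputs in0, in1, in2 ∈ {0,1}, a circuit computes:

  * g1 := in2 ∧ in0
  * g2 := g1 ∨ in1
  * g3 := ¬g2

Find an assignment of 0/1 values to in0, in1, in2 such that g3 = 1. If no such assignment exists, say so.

g3 = ¬g2 must be 1, so g2 = 0.
g2 = g1 ∨ in1 must be 0, so both g1 = 0 and in1 = 0.
g1 = in2 ∧ in0 must be 0, so at least one of in2, in0 is 0.
Check with in0=1, in1=0, in2=0:
g1 = in2 ∧ in0 = 0 ∧ 1 = 0
g2 = g1 ∨ in1 = 0 ∨ 0 = 0
g3 = ¬g2 = ¬0 = 1
So g3 = 1 as required.

in0=1, in1=0, in2=0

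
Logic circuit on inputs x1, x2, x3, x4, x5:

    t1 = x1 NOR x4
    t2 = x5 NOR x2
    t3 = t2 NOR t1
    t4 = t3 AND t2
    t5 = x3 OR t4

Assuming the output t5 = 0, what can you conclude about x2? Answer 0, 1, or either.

either

Both values of x2 occur among assignments with t5 = 0:
  x2=0: x1=0, x2=0, x3=0, x4=0, x5=0
  x2=1: x1=0, x2=1, x3=0, x4=0, x5=0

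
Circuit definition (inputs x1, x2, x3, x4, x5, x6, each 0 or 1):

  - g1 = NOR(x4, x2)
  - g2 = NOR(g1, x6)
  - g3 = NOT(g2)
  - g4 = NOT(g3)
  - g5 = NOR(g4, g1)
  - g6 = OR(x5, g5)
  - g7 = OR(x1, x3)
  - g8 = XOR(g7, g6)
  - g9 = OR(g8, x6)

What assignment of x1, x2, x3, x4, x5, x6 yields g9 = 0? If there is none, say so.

x1=0 x2=0 x3=0 x4=1 x5=0 x6=0

g9 = OR(g8, x6) must be 0, so both g8 = 0 and x6 = 0.
Check with x1=0 x2=0 x3=0 x4=1 x5=0 x6=0:
g1 = NOR(x4, x2) = NOR(1, 0) = 0
g2 = NOR(g1, x6) = NOR(0, 0) = 1
g3 = NOT(g2) = NOT 1 = 0
g4 = NOT(g3) = NOT 0 = 1
g5 = NOR(g4, g1) = NOR(1, 0) = 0
g6 = OR(x5, g5) = OR(0, 0) = 0
g7 = OR(x1, x3) = OR(0, 0) = 0
g8 = XOR(g7, g6) = XOR(0, 0) = 0
g9 = OR(g8, x6) = OR(0, 0) = 0
So g9 = 0 as required.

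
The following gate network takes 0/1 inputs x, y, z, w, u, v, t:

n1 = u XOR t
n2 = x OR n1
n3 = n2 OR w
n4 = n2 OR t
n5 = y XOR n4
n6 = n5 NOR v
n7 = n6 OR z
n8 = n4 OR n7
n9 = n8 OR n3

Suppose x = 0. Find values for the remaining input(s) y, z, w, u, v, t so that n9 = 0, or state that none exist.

Check with x = 0 and y=1, z=0, w=0, u=0, v=1, t=0:
n1 = u XOR t = 0 XOR 0 = 0
n2 = x OR n1 = 0 OR 0 = 0
n3 = n2 OR w = 0 OR 0 = 0
n4 = n2 OR t = 0 OR 0 = 0
n5 = y XOR n4 = 1 XOR 0 = 1
n6 = n5 NOR v = 1 NOR 1 = 0
n7 = n6 OR z = 0 OR 0 = 0
n8 = n4 OR n7 = 0 OR 0 = 0
n9 = n8 OR n3 = 0 OR 0 = 0
So n9 = 0.

y=1, z=0, w=0, u=0, v=1, t=0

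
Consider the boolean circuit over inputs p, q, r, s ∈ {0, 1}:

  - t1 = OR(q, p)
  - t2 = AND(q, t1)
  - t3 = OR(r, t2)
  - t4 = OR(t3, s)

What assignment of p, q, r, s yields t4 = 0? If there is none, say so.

t4 = OR(t3, s) must be 0, so both t3 = 0 and s = 0.
Check with p=1 q=0 r=0 s=0:
t1 = OR(q, p) = OR(0, 1) = 1
t2 = AND(q, t1) = AND(0, 1) = 0
t3 = OR(r, t2) = OR(0, 0) = 0
t4 = OR(t3, s) = OR(0, 0) = 0
So t4 = 0 as required.

p=1 q=0 r=0 s=0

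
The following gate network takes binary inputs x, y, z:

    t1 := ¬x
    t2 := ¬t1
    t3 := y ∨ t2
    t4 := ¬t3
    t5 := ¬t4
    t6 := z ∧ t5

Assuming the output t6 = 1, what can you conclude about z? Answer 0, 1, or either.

1

t6 = z ∧ t5 must be 1, so both z = 1 and t5 = 1.
t5 = ¬t4 must be 1, so t4 = 0.
Every assignment with t6 = 1 has z = 1; there are 3 such assignment(s).
  x=0, y=1, z=1
  x=1, y=0, z=1
  x=1, y=1, z=1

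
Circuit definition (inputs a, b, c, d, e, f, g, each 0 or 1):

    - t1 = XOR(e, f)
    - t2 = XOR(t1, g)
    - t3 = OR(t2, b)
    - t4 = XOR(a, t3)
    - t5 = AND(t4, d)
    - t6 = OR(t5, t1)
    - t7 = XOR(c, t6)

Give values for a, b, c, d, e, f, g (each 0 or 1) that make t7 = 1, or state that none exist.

a=1 b=0 c=1 d=1 e=0 f=0 g=1

t7 = XOR(c, t6) must be 1, so c and t6 differ.
Check with a=1 b=0 c=1 d=1 e=0 f=0 g=1:
t1 = XOR(e, f) = XOR(0, 0) = 0
t2 = XOR(t1, g) = XOR(0, 1) = 1
t3 = OR(t2, b) = OR(1, 0) = 1
t4 = XOR(a, t3) = XOR(1, 1) = 0
t5 = AND(t4, d) = AND(0, 1) = 0
t6 = OR(t5, t1) = OR(0, 0) = 0
t7 = XOR(c, t6) = XOR(1, 0) = 1
So t7 = 1 as required.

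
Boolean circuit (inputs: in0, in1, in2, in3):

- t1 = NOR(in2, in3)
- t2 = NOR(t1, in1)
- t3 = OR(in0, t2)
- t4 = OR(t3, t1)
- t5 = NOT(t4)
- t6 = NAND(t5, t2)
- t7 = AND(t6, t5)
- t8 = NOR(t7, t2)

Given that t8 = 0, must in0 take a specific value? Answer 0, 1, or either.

Both values of in0 occur among assignments with t8 = 0:
  in0=0: in0=0, in1=0, in2=0, in3=1
  in0=1: in0=1, in1=0, in2=0, in3=1

either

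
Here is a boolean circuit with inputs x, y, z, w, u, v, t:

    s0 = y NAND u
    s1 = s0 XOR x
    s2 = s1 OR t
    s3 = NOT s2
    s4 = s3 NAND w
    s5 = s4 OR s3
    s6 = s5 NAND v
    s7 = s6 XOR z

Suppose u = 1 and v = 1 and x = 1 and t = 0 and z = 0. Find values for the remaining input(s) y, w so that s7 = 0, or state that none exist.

s7 = s6 XOR z must be 0, so s6 and z are equal.
Check with u = 1 and v = 1 and x = 1 and t = 0 and z = 0 and y=0, w=0:
s0 = y NAND u = 0 NAND 1 = 1
s1 = s0 XOR x = 1 XOR 1 = 0
s2 = s1 OR t = 0 OR 0 = 0
s3 = NOT s2 = NOT 0 = 1
s4 = s3 NAND w = 1 NAND 0 = 1
s5 = s4 OR s3 = 1 OR 1 = 1
s6 = s5 NAND v = 1 NAND 1 = 0
s7 = s6 XOR z = 0 XOR 0 = 0
So s7 = 0.

y=0 w=0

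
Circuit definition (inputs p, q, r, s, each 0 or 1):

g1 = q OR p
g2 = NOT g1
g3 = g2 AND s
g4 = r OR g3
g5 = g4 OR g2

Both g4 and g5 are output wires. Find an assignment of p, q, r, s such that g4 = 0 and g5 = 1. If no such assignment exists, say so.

p=0, q=0, r=0, s=0

Check with p=0, q=0, r=0, s=0:
g1 = q OR p = 0 OR 0 = 0
g2 = NOT g1 = NOT 0 = 1
g3 = g2 AND s = 1 AND 0 = 0
g4 = r OR g3 = 0 OR 0 = 0
g5 = g4 OR g2 = 0 OR 1 = 1
So g4 = 0 and g5 = 1.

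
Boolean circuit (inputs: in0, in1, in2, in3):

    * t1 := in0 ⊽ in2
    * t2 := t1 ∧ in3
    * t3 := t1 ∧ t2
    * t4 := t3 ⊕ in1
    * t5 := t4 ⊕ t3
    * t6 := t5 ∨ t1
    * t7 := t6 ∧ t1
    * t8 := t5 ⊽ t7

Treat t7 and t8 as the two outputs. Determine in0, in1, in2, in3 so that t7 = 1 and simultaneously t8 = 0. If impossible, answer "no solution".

in0=0, in1=1, in2=0, in3=0

Check with in0=0, in1=1, in2=0, in3=0:
t1 = in0 ⊽ in2 = 0 ⊽ 0 = 1
t2 = t1 ∧ in3 = 1 ∧ 0 = 0
t3 = t1 ∧ t2 = 1 ∧ 0 = 0
t4 = t3 ⊕ in1 = 0 ⊕ 1 = 1
t5 = t4 ⊕ t3 = 1 ⊕ 0 = 1
t6 = t5 ∨ t1 = 1 ∨ 1 = 1
t7 = t6 ∧ t1 = 1 ∧ 1 = 1
t8 = t5 ⊽ t7 = 1 ⊽ 1 = 0
So t7 = 1 and t8 = 0.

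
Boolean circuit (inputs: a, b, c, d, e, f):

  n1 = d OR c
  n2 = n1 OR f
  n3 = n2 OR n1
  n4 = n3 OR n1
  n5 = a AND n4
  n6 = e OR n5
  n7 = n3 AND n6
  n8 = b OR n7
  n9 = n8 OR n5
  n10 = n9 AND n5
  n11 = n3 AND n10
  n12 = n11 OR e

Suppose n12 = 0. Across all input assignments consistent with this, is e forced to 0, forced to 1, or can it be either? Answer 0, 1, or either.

0

n12 = n11 OR e must be 0, so both n11 = 0 and e = 0.
n11 = n3 AND n10 must be 0, so at least one of n3, n10 is 0.
Every assignment with n12 = 0 has e = 0; there are 18 such assignment(s).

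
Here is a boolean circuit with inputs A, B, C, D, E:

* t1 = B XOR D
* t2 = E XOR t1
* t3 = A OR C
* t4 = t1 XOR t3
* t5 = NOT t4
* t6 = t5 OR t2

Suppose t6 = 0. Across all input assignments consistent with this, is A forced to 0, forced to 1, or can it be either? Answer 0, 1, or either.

Both values of A occur among assignments with t6 = 0:
  A=0: A=0, B=0, C=0, D=1, E=1
  A=1: A=1, B=0, C=0, D=0, E=0

either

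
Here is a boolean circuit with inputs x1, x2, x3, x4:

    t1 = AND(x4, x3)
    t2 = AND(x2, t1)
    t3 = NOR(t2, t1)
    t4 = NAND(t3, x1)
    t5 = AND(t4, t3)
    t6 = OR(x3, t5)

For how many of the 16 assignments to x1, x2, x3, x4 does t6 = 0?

t6 = OR(x3, t5) must be 0, so both x3 = 0 and t5 = 0.
Satisfying assignments:
  x1=1, x2=0, x3=0, x4=0
  x1=1, x2=0, x3=0, x4=1
  x1=1, x2=1, x3=0, x4=0
  x1=1, x2=1, x3=0, x4=1

4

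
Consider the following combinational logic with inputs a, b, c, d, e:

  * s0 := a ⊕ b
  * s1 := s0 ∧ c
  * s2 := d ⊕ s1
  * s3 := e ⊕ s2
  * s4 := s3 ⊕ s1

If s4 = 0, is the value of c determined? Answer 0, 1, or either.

Both values of c occur among assignments with s4 = 0:
  c=0: a=0, b=0, c=0, d=0, e=0
  c=1: a=0, b=0, c=1, d=0, e=0

either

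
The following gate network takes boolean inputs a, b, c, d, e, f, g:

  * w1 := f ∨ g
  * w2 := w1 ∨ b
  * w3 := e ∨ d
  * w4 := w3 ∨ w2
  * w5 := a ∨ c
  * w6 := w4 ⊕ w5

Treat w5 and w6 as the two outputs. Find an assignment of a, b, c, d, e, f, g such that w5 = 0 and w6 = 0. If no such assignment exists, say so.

Check with a=0, b=0, c=0, d=0, e=0, f=0, g=0:
w1 = f ∨ g = 0 ∨ 0 = 0
w2 = w1 ∨ b = 0 ∨ 0 = 0
w3 = e ∨ d = 0 ∨ 0 = 0
w4 = w3 ∨ w2 = 0 ∨ 0 = 0
w5 = a ∨ c = 0 ∨ 0 = 0
w6 = w4 ⊕ w5 = 0 ⊕ 0 = 0
So w5 = 0 and w6 = 0.

a=0, b=0, c=0, d=0, e=0, f=0, g=0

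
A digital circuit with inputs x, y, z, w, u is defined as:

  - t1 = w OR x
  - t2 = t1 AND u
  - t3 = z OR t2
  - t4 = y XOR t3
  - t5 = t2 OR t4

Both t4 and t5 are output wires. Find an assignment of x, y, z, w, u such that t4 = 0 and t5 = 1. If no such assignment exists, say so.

Check with x=0 y=1 z=0 w=1 u=1:
t1 = w OR x = 1 OR 0 = 1
t2 = t1 AND u = 1 AND 1 = 1
t3 = z OR t2 = 0 OR 1 = 1
t4 = y XOR t3 = 1 XOR 1 = 0
t5 = t2 OR t4 = 1 OR 0 = 1
So t4 = 0 and t5 = 1.

x=0 y=1 z=0 w=1 u=1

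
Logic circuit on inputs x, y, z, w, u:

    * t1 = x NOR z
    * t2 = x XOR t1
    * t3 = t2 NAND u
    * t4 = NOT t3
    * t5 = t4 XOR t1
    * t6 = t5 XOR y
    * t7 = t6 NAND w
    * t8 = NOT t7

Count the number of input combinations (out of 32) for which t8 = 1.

t8 = NOT t7 must be 1, so t7 = 0.
t7 = t6 NAND w must be 0, so both t6 = 1 and w = 1.
t6 = t5 XOR y must be 1, so t5 and y differ.
Enumerating the 32 input combinations, 8 give t8 = 1 and 24 give t8 = 0.

8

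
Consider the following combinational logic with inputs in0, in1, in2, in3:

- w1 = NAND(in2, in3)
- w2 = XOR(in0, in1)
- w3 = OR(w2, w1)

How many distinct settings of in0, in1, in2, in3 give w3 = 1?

w3 = OR(w2, w1) must be 1, so at least one of w2, w1 is 1.
Enumerating the 16 input combinations, 14 give w3 = 1 and 2 give w3 = 0.

14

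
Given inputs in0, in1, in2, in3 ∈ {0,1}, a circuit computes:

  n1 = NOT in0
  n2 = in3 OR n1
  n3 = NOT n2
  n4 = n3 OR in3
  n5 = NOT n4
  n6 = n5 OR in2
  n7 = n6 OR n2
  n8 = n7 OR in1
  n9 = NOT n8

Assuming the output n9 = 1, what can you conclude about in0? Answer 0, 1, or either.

1

n9 = NOT n8 must be 1, so n8 = 0.
n8 = n7 OR in1 must be 0, so both n7 = 0 and in1 = 0.
n7 = n6 OR n2 must be 0, so both n6 = 0 and n2 = 0.
Every assignment with n9 = 1 has in0 = 1; there are 1 such assignment(s).
  in0=1, in1=0, in2=0, in3=0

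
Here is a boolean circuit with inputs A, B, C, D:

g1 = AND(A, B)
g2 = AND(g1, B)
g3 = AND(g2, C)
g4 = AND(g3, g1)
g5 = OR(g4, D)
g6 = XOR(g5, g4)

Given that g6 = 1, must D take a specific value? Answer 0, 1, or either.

1

g6 = XOR(g5, g4) must be 1, so g5 and g4 differ.
Every assignment with g6 = 1 has D = 1; there are 7 such assignment(s).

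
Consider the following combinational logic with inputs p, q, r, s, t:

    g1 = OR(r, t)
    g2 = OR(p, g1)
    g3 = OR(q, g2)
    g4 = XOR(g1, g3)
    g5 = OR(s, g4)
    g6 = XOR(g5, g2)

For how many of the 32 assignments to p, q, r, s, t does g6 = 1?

g6 = XOR(g5, g2) must be 1, so g5 and g2 differ.
Enumerating the 32 input combinations, 15 give g6 = 1 and 17 give g6 = 0.

15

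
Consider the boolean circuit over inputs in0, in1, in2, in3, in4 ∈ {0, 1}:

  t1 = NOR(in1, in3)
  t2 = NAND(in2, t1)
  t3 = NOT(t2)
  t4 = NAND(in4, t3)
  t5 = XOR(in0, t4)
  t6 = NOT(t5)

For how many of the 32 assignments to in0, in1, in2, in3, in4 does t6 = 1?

t6 = NOT(t5) must be 1, so t5 = 0.
Enumerating the 32 input combinations, 16 give t6 = 1 and 16 give t6 = 0.

16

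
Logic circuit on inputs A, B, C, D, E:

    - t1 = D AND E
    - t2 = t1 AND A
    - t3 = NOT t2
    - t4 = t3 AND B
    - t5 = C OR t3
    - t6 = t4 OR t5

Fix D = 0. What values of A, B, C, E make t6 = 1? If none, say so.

Check with D = 0 and A=0, B=0, C=1, E=1:
t1 = D AND E = 0 AND 1 = 0
t2 = t1 AND A = 0 AND 0 = 0
t3 = NOT t2 = NOT 0 = 1
t4 = t3 AND B = 1 AND 0 = 0
t5 = C OR t3 = 1 OR 1 = 1
t6 = t4 OR t5 = 0 OR 1 = 1
So t6 = 1.

A=0, B=0, C=1, E=1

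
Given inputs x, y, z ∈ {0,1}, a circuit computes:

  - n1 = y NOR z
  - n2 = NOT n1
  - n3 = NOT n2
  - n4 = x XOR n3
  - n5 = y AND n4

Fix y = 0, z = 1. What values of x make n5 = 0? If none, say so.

Check with y = 0, z = 1 and x=0:
n1 = y NOR z = 0 NOR 1 = 0
n2 = NOT n1 = NOT 0 = 1
n3 = NOT n2 = NOT 1 = 0
n4 = x XOR n3 = 0 XOR 0 = 0
n5 = y AND n4 = 0 AND 0 = 0
So n5 = 0.

x=0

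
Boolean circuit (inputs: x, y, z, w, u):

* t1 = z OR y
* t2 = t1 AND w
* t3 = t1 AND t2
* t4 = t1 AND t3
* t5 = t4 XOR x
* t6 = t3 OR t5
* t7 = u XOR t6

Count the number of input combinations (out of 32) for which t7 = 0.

t7 = u XOR t6 must be 0, so u and t6 are equal.
Enumerating the 32 input combinations, 16 give t7 = 0 and 16 give t7 = 1.

16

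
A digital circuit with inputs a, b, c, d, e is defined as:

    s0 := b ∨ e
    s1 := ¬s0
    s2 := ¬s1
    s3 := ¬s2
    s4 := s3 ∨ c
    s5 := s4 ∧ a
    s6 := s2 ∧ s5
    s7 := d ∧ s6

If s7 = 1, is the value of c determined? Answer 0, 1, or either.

1

s7 = d ∧ s6 must be 1, so both d = 1 and s6 = 1.
Every assignment with s7 = 1 has c = 1; there are 3 such assignment(s).
  a=1, b=0, c=1, d=1, e=1
  a=1, b=1, c=1, d=1, e=0
  a=1, b=1, c=1, d=1, e=1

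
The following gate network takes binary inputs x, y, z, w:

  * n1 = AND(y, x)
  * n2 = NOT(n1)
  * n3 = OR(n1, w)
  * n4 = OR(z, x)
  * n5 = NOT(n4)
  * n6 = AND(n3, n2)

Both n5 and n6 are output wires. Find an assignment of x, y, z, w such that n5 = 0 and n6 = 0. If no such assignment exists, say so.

Check with x=1, y=0, z=1, w=0:
n1 = AND(y, x) = AND(0, 1) = 0
n2 = NOT(n1) = NOT 0 = 1
n3 = OR(n1, w) = OR(0, 0) = 0
n4 = OR(z, x) = OR(1, 1) = 1
n5 = NOT(n4) = NOT 1 = 0
n6 = AND(n3, n2) = AND(0, 1) = 0
So n5 = 0 and n6 = 0.

x=1, y=0, z=1, w=0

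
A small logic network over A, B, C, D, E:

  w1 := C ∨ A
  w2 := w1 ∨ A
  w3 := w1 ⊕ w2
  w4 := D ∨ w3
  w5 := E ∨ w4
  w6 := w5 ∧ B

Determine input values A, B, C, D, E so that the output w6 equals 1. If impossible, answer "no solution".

A=1, B=1, C=1, D=0, E=1

w6 = w5 ∧ B must be 1, so both w5 = 1 and B = 1.
w5 = E ∨ w4 must be 1, so at least one of E, w4 is 1.
Check with A=1, B=1, C=1, D=0, E=1:
w1 = C ∨ A = 1 ∨ 1 = 1
w2 = w1 ∨ A = 1 ∨ 1 = 1
w3 = w1 ⊕ w2 = 1 ⊕ 1 = 0
w4 = D ∨ w3 = 0 ∨ 0 = 0
w5 = E ∨ w4 = 1 ∨ 0 = 1
w6 = w5 ∧ B = 1 ∧ 1 = 1
So w6 = 1 as required.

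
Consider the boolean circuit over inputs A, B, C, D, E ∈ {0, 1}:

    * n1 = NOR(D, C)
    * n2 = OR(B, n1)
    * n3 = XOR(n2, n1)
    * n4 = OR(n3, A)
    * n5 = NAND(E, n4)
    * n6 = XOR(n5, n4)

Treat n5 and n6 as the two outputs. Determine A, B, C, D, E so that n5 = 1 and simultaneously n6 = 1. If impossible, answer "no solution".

A=0, B=0, C=1, D=0, E=0

Check with A=0, B=0, C=1, D=0, E=0:
n1 = NOR(D, C) = NOR(0, 1) = 0
n2 = OR(B, n1) = OR(0, 0) = 0
n3 = XOR(n2, n1) = XOR(0, 0) = 0
n4 = OR(n3, A) = OR(0, 0) = 0
n5 = NAND(E, n4) = NAND(0, 0) = 1
n6 = XOR(n5, n4) = XOR(1, 0) = 1
So n5 = 1 and n6 = 1.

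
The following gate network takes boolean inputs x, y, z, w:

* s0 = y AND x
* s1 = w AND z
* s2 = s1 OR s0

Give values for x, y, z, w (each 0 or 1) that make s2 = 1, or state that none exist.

s2 = s1 OR s0 must be 1, so at least one of s1, s0 is 1.
Check with x=1, y=0, z=1, w=1:
s0 = y AND x = 0 AND 1 = 0
s1 = w AND z = 1 AND 1 = 1
s2 = s1 OR s0 = 1 OR 0 = 1
So s2 = 1 as required.

x=1, y=0, z=1, w=1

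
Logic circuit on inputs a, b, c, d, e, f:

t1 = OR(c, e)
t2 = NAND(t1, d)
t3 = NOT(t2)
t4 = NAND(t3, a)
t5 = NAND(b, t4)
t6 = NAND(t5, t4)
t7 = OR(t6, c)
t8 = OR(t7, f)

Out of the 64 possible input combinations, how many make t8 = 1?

57

t8 = OR(t7, f) must be 1, so at least one of t7, f is 1.
Enumerating the 64 input combinations, 57 give t8 = 1 and 7 give t8 = 0.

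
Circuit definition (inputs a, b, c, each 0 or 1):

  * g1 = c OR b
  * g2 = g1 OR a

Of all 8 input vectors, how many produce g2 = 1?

g2 = g1 OR a must be 1, so at least one of g1, a is 1.
Enumerating the 8 input combinations, 7 give g2 = 1 and 1 give g2 = 0.

7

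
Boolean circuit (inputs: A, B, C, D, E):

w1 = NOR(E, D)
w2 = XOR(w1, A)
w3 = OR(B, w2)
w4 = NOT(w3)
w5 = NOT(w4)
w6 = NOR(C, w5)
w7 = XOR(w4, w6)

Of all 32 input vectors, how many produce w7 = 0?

28

w7 = XOR(w4, w6) must be 0, so w4 and w6 are equal.
Enumerating the 32 input combinations, 28 give w7 = 0 and 4 give w7 = 1.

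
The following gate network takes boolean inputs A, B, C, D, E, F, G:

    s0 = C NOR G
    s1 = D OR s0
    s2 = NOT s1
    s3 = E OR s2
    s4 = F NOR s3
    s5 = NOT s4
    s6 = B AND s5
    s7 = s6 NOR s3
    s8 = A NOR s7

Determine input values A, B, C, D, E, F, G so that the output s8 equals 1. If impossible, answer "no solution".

s8 = A NOR s7 must be 1, so both A = 0 and s7 = 0.
s7 = s6 NOR s3 must be 0, so at least one of s6, s3 is 1.
Check with A=0, B=1, C=0, D=1, E=1, F=1, G=1:
s0 = C NOR G = 0 NOR 1 = 0
s1 = D OR s0 = 1 OR 0 = 1
s2 = NOT s1 = NOT 1 = 0
s3 = E OR s2 = 1 OR 0 = 1
s4 = F NOR s3 = 1 NOR 1 = 0
s5 = NOT s4 = NOT 0 = 1
s6 = B AND s5 = 1 AND 1 = 1
s7 = s6 NOR s3 = 1 NOR 1 = 0
s8 = A NOR s7 = 0 NOR 0 = 1
So s8 = 1 as required.

A=0, B=1, C=0, D=1, E=1, F=1, G=1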